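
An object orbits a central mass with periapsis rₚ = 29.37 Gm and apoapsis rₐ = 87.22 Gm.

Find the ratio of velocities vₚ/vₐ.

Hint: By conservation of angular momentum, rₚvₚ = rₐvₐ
rₚ = 29.37 Gm = 2.937 × 10^10 m
rₐ = 87.22 Gm = 8.722 × 10^10 m
rₚvₚ = rₐvₐ  ⇒  vₚ/vₐ = rₐ/rₚ
vₚ/vₐ = (8.722 × 10^10) / (2.937 × 10^10) = 2.9697

Final answer: vₚ/vₐ = 2.97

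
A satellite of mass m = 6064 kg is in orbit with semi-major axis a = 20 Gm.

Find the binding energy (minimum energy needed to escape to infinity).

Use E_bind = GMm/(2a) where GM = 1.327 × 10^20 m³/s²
a = 20 Gm = 2 × 10^10 m
GM = 1.327 × 10^20 m³/s²
m = 6064 kg
GMm = 1.327 × 10^20 × 6064 = 8.04693 × 10^23 m³·kg/s²
2a = 4 × 10^10 m
E_bind = GMm/(2a) = 2.01173 × 10^13 J ≈ 20.12 TJ

Final answer: 20.12 TJ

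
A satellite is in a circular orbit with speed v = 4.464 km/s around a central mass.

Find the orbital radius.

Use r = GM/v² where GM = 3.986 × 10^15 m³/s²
v = 4.464 km/s = 4464 m/s
GM = 3.986 × 10^15 m³/s²
v² = 1.99273 × 10^7 m²/s²
r = GM/v² = (3.986 × 10^15) / (1.99273 × 10^7) = 2.00027 × 10^8 m ≈ 200 Mm

Final answer: 200 Mm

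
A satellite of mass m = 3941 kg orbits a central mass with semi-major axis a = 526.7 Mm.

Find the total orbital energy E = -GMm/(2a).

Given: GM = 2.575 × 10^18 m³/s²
a = 526.7 Mm = 5.267 × 10^8 m
GM = 2.575 × 10^18 m³/s²
2a = 1.0534 × 10^9 m
GMm = 2.575 × 10^18 × 3941 = 1.01481 × 10^22 m³·kg/s²
E = −GMm/(2a) = -9.63364 × 10^12 J ≈ -9.634 TJ

Final answer: -9.634 TJ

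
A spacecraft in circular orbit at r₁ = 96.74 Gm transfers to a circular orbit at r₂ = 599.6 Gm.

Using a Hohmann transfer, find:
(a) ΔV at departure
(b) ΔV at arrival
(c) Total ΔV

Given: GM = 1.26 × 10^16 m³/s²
r₁ = 96.74 Gm = 9.674 × 10^10 m
r₂ = 599.6 Gm = 5.996 × 10^11 m
GM = 1.26 × 10^16 m³/s²
Transfer ellipse: a_t = (r₁ + r₂)/2 = 3.4817 × 10^11 m
Circular speed at r₁: v₁ = √(GM/r₁) = 360.896 m/s
Transfer speed at r₁ (periapsis): v₁ₜ = √(GM(2/r₁ − 1/a_t)) = 473.606 m/s
(a) ΔV₁ = v₁ₜ − v₁ = 112.71 m/s ≈ 112.7 m/s
Circular speed at r₂: v₂ = √(GM/r₂) = 144.962 m/s
Transfer speed at r₂ (apoapsis): v₂ₜ = √(GM(2/r₂ − 1/a_t)) = 76.412 m/s
(b) ΔV₂ = v₂ − v₂ₜ = 68.5501 m/s ≈ 68.55 m/s
(c) ΔV_total = ΔV₁ + ΔV₂ = 181.26 m/s ≈ 181.3 m/s

Final answer:
(a) ΔV₁ = 112.7 m/s
(b) ΔV₂ = 68.55 m/s
(c) ΔV_total = 181.3 m/s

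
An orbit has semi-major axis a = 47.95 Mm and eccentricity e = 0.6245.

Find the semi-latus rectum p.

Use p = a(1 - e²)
a = 47.95 Mm = 4.795 × 10^7 m
e = 0.6245,  e² = 0.39,  1 − e² = 0.61
p = a(1 − e²) = 4.795 × 10^7 m × 0.61 = 2.92495 × 10^7 m ≈ 29.25 Mm

Final answer: p = 29.25 Mm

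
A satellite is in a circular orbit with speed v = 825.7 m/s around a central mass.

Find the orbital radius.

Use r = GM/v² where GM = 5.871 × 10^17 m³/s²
v = 825.7 m/s
GM = 5.871 × 10^17 m³/s²
v² = 681780 m²/s²
r = GM/v² = (5.871 × 10^17) / 681780 = 8.61128 × 10^11 m ≈ 861.1 Gm

Final answer: 861.1 Gm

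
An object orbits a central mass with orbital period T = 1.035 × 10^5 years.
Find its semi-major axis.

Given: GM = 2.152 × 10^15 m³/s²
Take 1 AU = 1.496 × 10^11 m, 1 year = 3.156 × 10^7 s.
T = 1.035 × 10^5 years = 3.26646 × 10^12 s
GM = 2.152 × 10^15 m³/s²
Kepler's third law: a³ = GM T² / (4π²)
T² = 1.06698 × 10^25 s²
a³ = (2.152 × 10^15) × (1.06698 × 10^25) / (4π²) = 5.81617 × 10^38 m³
a = (a³)^(1/3) = 8.34729 × 10^12 m ≈ 55.8 AU

Final answer: 55.8 AU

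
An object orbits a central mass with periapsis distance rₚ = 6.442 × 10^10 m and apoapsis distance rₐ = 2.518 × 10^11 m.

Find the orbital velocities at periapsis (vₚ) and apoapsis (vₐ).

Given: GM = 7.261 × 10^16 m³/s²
rₚ = 6.442 × 10^10 m
rₐ = 2.518 × 10^11 m
GM = 7.261 × 10^16 m³/s²
a = (rₚ + rₐ)/2 = 1.5811 × 10^11 m
Vis-viva: v² = GM (2/r − 1/a)
vₚ² = 7.261 × 10^16 × (3.10463 × 10^-11 − 6.32471 × 10^-12) = 1.79503 × 10^6 m²/s²
vₚ = 1339.79 m/s ≈ 1.34 km/s
vₐ² = 7.261 × 10^16 × (7.94281 × 10^-12 − 6.32471 × 10^-12) = 117490 m²/s²
vₐ = 342.769 m/s ≈ 342.8 m/s

Final answer: vₚ = 1.34 km/s, vₐ = 342.8 m/s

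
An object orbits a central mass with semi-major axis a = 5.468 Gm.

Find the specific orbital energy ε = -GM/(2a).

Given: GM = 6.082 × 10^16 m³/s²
a = 5.468 Gm = 5.468 × 10^9 m
GM = 6.082 × 10^16 m³/s²
2a = 1.0936 × 10^10 m
ε = −GM/(2a) = -5.56145 × 10^6 J/kg ≈ -5.561 MJ/kg

Final answer: -5.561 MJ/kg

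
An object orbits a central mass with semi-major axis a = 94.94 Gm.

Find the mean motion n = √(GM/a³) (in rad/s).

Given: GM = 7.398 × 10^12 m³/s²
a = 94.94 Gm = 9.494 × 10^10 m
GM = 7.398 × 10^12 m³/s²
a³ = 8.55752 × 10^32 m³
GM/a³ = (7.398 × 10^12) / (8.55752 × 10^32) = 8.64503 × 10^-21 s⁻²
n = √(GM/a³) = 9.29787 × 10^-11 rad/s ≈ 9.298 × 10^-11 rad/s

Final answer: n = 9.298 × 10^-11 rad/s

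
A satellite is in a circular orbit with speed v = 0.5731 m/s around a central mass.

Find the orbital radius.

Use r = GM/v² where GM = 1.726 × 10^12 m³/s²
v = 0.5731 m/s
GM = 1.726 × 10^12 m³/s²
v² = 0.328444 m²/s²
r = GM/v² = (1.726 × 10^12) / 0.328444 = 5.25509 × 10^12 m ≈ 5.255 Tm

Final answer: 5.255 Tm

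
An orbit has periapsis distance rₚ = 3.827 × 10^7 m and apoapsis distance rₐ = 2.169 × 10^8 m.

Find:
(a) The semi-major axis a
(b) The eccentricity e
rₚ = 3.827 × 10^7 m
rₐ = 2.169 × 10^8 m
(a) a = (rₚ + rₐ)/2 = 1.27585 × 10^8 m ≈ 1.276 × 10^8 m
(b) e = (rₐ − rₚ)/(rₐ + rₚ) = (1.7863 × 10^8) / (2.5517 × 10^8) = 0.700043

Final answer:
(a) a = 1.276 × 10^8 m
(b) e = 0.7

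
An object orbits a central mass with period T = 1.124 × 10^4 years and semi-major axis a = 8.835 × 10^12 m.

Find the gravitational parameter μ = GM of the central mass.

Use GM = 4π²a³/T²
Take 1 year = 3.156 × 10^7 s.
T = 1.124 × 10^4 years = 3.54734 × 10^11 s
a = 8.835 × 10^12 m
a³ = 6.89636 × 10^38 m³
T² = 1.25836 × 10^23 s²
GM = 4π² × (6.89636 × 10^38) / (1.25836 × 10^23) = 2.16358 × 10^17 m³/s²
GM ≈ 2.164 × 10^17 m³/s²

Final answer: GM = 2.164 × 10^17 m³/s²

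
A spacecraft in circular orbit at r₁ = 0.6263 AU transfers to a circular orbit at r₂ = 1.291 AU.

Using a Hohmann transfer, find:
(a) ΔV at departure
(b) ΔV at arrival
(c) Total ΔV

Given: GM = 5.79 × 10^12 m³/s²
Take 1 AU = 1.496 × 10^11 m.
r₁ = 0.6263 AU = 9.36945 × 10^10 m
r₂ = 1.291 AU = 1.93134 × 10^11 m
GM = 5.79 × 10^12 m³/s²
Transfer ellipse: a_t = (r₁ + r₂)/2 = 1.43414 × 10^11 m
Circular speed at r₁: v₁ = √(GM/r₁) = 7.86108 m/s
Transfer speed at r₁ (periapsis): v₁ₜ = √(GM(2/r₁ − 1/a_t)) = 9.12253 m/s
(a) ΔV₁ = v₁ₜ − v₁ = 1.26145 m/s ≈ 1.261 m/s
Circular speed at r₂: v₂ = √(GM/r₂) = 5.47533 m/s
Transfer speed at r₂ (apoapsis): v₂ₜ = √(GM(2/r₂ − 1/a_t)) = 4.42559 m/s
(b) ΔV₂ = v₂ − v₂ₜ = 1.04974 m/s ≈ 1.05 m/s
(c) ΔV_total = ΔV₁ + ΔV₂ = 2.31119 m/s ≈ 2.311 m/s

Final answer:
(a) ΔV₁ = 1.261 m/s
(b) ΔV₂ = 1.05 m/s
(c) ΔV_total = 2.311 m/s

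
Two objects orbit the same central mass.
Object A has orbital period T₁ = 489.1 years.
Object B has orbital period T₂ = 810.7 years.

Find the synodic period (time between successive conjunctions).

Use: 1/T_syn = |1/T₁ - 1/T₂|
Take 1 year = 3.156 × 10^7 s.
T₁ = 489.1 years = 1.5436 × 10^10 s
T₂ = 810.7 years = 2.55857 × 10^10 s
1/T₁ = 6.47836 × 10^-11 s⁻¹
1/T₂ = 3.90843 × 10^-11 s⁻¹
|1/T₁ − 1/T₂| = 2.56993 × 10^-11 s⁻¹
T_syn = 1 / |1/T₁ − 1/T₂| = 3.89116 × 10^10 s ≈ 1233 years

Final answer: T_syn = 1233 years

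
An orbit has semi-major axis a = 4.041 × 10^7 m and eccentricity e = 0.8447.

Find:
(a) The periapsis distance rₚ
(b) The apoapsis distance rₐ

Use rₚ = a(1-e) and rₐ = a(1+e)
a = 4.041 × 10^7 m
e = 0.8447:  1 − e = 0.1553,  1 + e = 1.8447
(a) rₚ = a(1 − e) = 4.041 × 10^7 m × 0.1553 = 6.27567 × 10^6 m ≈ 6.276 × 10^6 m
(b) rₐ = a(1 + e) = 4.041 × 10^7 m × 1.8447 = 7.45443 × 10^7 m ≈ 7.454 × 10^7 m

Final answer:
(a) rₚ = 6.276 × 10^6 m
(b) rₐ = 7.454 × 10^7 m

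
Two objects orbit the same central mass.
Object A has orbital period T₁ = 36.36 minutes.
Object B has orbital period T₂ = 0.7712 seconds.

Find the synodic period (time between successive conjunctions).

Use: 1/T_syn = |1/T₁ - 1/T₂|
T₁ = 36.36 minutes = 2181.6 s
T₂ = 0.7712 seconds
1/T₁ = 0.000458379 s⁻¹
1/T₂ = 1.29668 s⁻¹
|1/T₁ − 1/T₂| = 1.29622 s⁻¹
T_syn = 1 / |1/T₁ − 1/T₂| = 0.771473 s ≈ 0.7715 seconds

Final answer: T_syn = 0.7715 seconds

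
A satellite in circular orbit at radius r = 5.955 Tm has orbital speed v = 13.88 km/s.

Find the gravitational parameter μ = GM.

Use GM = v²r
r = 5.955 Tm = 5.955 × 10^12 m
v = 13.88 km/s = 13880 m/s
v² = 1.92654 × 10^8 m²/s²
GM = v²r = 1.92654 × 10^8 × 5.955 × 10^12 = 1.14726 × 10^21 m³/s²
GM ≈ 1.147 × 10^21 m³/s²

Final answer: GM = 1.147 × 10^21 m³/s²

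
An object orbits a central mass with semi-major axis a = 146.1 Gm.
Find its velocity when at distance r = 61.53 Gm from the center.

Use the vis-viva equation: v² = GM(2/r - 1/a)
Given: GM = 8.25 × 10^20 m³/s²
a = 146.1 Gm = 1.461 × 10^11 m
r = 61.53 Gm = 6.153 × 10^10 m
GM = 8.25 × 10^20 m³/s²
2/r − 1/a = 3.25045 × 10^-11 − 6.84463 × 10^-12 = 2.56598 × 10^-11 m⁻¹
v² = GM (2/r − 1/a) = 2.11694 × 10^10 m²/s²
v = 145497 m/s ≈ 145.5 km/s

Final answer: 145.5 km/s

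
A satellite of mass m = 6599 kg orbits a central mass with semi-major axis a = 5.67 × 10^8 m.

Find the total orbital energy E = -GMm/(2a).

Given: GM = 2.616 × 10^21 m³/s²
a = 5.67 × 10^8 m
GM = 2.616 × 10^21 m³/s²
2a = 1.134 × 10^9 m
GMm = 2.616 × 10^21 × 6599 = 1.7263 × 10^25 m³·kg/s²
E = −GMm/(2a) = -1.52231 × 10^16 J ≈ -15.22 PJ

Final answer: -15.22 PJ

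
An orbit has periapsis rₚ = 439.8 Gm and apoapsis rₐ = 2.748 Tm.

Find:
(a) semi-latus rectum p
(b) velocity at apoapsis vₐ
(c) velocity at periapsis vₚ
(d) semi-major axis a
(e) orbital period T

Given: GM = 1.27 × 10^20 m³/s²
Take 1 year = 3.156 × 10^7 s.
rₚ = 439.8 Gm = 4.398 × 10^11 m
rₐ = 2.748 Tm = 2.748 × 10^12 m
GM = 1.27 × 10^20 m³/s²
a = (rₚ + rₐ)/2 = 1.5939 × 10^12 m
e = (rₐ − rₚ)/(rₐ + rₚ) = (2.3082 × 10^12) / (3.1878 × 10^12) = 0.724073
(a) 1 − e² = 0.475718;  p = a(1 − e²) = 1.5939 × 10^12 × 0.475718 = 7.58247 × 10^11 m ≈ 758.2 Gm
(b) vₐ² = GM (2/rₐ − 1/a) = 1.27 × 10^20 × (7.27802 × 10^-13 − 6.27392 × 10^-13) = 1.27521 × 10^7 m²/s²;  vₐ = 3571.01 m/s ≈ 3.571 km/s
(c) vₚ² = GM (2/rₚ − 1/a) = 1.27 × 10^20 × (4.54752 × 10^-12 − 6.27392 × 10^-13) = 4.97856 × 10^8 m²/s²;  vₚ = 22312.7 m/s ≈ 22.31 km/s
(d) a = 1.5939 × 10^12 m ≈ 1.594 Tm
(e) a³ = 4.04933 × 10^36 m³;  T = 2π √(a³/GM) = 2π × 1.78562 × 10^8 s = 1.12194 × 10^9 s ≈ 35.55 years

Final answer:
(a) semi-latus rectum p = 758.2 Gm
(b) velocity at apoapsis vₐ = 3.571 km/s
(c) velocity at periapsis vₚ = 22.31 km/s
(d) semi-major axis a = 1.594 Tm
(e) orbital period T = 35.55 years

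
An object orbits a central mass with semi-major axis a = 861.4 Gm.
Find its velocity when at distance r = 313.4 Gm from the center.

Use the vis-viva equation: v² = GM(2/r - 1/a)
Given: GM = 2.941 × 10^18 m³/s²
a = 861.4 Gm = 8.614 × 10^11 m
r = 313.4 Gm = 3.134 × 10^11 m
GM = 2.941 × 10^18 m³/s²
2/r − 1/a = 6.38162 × 10^-12 − 1.1609 × 10^-12 = 5.22072 × 10^-12 m⁻¹
v² = GM (2/r − 1/a) = 1.53541 × 10^7 m²/s²
v = 3918.44 m/s ≈ 3.918 km/s

Final answer: 3.918 km/s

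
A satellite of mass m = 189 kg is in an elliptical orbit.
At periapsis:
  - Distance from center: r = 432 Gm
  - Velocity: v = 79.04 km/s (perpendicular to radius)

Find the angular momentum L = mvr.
r = 432 Gm = 4.32 × 10^11 m
v = 79.04 km/s = 79040 m/s
vr = 79040 × 4.32 × 10^11 = 3.41453 × 10^16 m²/s
L = m × vr = 189 × 3.41453 × 10^16 = 6.45346 × 10^18 kg·m²/s ≈ 6.453 × 10^18 kg·m²/s

Final answer: L = 6.453 × 10^18 kg·m²/s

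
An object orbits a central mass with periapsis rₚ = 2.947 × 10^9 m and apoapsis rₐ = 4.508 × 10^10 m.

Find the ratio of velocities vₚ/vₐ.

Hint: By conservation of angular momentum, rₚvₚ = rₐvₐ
rₚ = 2.947 × 10^9 m
rₐ = 4.508 × 10^10 m
rₚvₚ = rₐvₐ  ⇒  vₚ/vₐ = rₐ/rₚ
vₚ/vₐ = (4.508 × 10^10) / (2.947 × 10^9) = 15.2969

Final answer: vₚ/vₐ = 15.3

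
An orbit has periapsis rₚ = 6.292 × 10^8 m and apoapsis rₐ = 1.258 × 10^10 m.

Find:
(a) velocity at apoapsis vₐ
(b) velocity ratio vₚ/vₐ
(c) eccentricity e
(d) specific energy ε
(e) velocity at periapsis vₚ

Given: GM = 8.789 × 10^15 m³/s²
rₚ = 6.292 × 10^8 m
rₐ = 1.258 × 10^10 m
GM = 8.789 × 10^15 m³/s²
a = (rₚ + rₐ)/2 = 6.6046 × 10^9 m
e = (rₐ − rₚ)/(rₐ + rₚ) = (1.19508 × 10^10) / (1.32092 × 10^10) = 0.904733
(a) vₐ² = GM (2/rₐ − 1/a) = 8.789 × 10^15 × (1.58983 × 10^-10 − 1.5141 × 10^-10) = 66558.1 m²/s²;  vₐ = 257.989 m/s ≈ 258 m/s
(b) vₚ/vₐ = rₐ/rₚ (angular momentum) = (1.258 × 10^10) / (6.292 × 10^8) = 19.9936 ≈ 19.99
(c) e = 0.904733 ≈ 0.9047
(d) 2a = 1.32092 × 10^10 m;  ε = −GM/(2a) = -665370 J/kg ≈ -665.4 kJ/kg
(e) vₚ² = GM (2/rₚ − 1/a) = 8.789 × 10^15 × (3.17864 × 10^-9 − 1.5141 × 10^-10) = 2.66063 × 10^7 m²/s²;  vₚ = 5158.13 m/s ≈ 5.158 km/s

Final answer:
(a) velocity at apoapsis vₐ = 258 m/s
(b) velocity ratio vₚ/vₐ = 19.99
(c) eccentricity e = 0.9047
(d) specific energy ε = -665.4 kJ/kg
(e) velocity at periapsis vₚ = 5.158 km/s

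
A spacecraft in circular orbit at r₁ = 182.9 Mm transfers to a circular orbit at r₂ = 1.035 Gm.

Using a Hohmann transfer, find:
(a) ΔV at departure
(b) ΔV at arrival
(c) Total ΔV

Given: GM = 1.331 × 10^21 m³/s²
r₁ = 182.9 Mm = 1.829 × 10^8 m
r₂ = 1.035 Gm = 1.035 × 10^9 m
GM = 1.331 × 10^21 m³/s²
Transfer ellipse: a_t = (r₁ + r₂)/2 = 6.0895 × 10^8 m
Circular speed at r₁: v₁ = √(GM/r₁) = 2.69763 × 10^6 m/s
Transfer speed at r₁ (periapsis): v₁ₜ = √(GM(2/r₁ − 1/a_t)) = 3.51691 × 10^6 m/s
(a) ΔV₁ = v₁ₜ − v₁ = 819284 m/s ≈ 819.3 km/s
Circular speed at r₂: v₂ = √(GM/r₂) = 1.13402 × 10^6 m/s
Transfer speed at r₂ (apoapsis): v₂ₜ = √(GM(2/r₂ − 1/a_t)) = 621491 m/s
(b) ΔV₂ = v₂ − v₂ₜ = 512524 m/s ≈ 512.5 km/s
(c) ΔV_total = ΔV₁ + ΔV₂ = 1.33181 × 10^6 m/s ≈ 1332 km/s

Final answer:
(a) ΔV₁ = 819.3 km/s
(b) ΔV₂ = 512.5 km/s
(c) ΔV_total = 1332 km/s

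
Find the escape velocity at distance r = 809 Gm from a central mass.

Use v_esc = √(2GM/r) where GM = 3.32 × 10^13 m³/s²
r = 809 Gm = 8.09 × 10^11 m
GM = 3.32 × 10^13 m³/s²
2GM/r = 2 × (3.32 × 10^13) / (8.09 × 10^11) = 82.0766 m²/s²
v_esc = √(2GM/r) = 9.05962 m/s ≈ 9.06 m/s

Final answer: 9.06 m/s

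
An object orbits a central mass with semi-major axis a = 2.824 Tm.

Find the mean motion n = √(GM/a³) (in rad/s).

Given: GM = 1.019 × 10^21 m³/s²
a = 2.824 Tm = 2.824 × 10^12 m
GM = 1.019 × 10^21 m³/s²
a³ = 2.25213 × 10^37 m³
GM/a³ = (1.019 × 10^21) / (2.25213 × 10^37) = 4.5246 × 10^-17 s⁻²
n = √(GM/a³) = 6.72651 × 10^-9 rad/s ≈ 6.727 × 10^-9 rad/s

Final answer: n = 6.727 × 10^-9 rad/s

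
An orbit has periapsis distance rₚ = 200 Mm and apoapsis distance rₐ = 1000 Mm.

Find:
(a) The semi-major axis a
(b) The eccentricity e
rₚ = 200 Mm = 2 × 10^8 m
rₐ = 1000 Mm = 1 × 10^9 m
(a) a = (rₚ + rₐ)/2 = 6 × 10^8 m ≈ 600 Mm
(b) e = (rₐ − rₚ)/(rₐ + rₚ) = (8 × 10^8) / (1.2 × 10^9) = 0.666667

Final answer:
(a) a = 600 Mm
(b) e = 0.6667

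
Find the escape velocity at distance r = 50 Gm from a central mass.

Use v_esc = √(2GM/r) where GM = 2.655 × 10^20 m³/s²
r = 50 Gm = 5 × 10^10 m
GM = 2.655 × 10^20 m³/s²
2GM/r = 2 × (2.655 × 10^20) / (5 × 10^10) = 1.062 × 10^10 m²/s²
v_esc = √(2GM/r) = 103053 m/s ≈ 103.1 km/s

Final answer: 103.1 km/s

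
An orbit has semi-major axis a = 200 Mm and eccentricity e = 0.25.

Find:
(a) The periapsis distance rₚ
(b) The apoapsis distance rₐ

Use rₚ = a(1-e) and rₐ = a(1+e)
a = 200 Mm = 2 × 10^8 m
e = 0.25:  1 − e = 0.75,  1 + e = 1.25
(a) rₚ = a(1 − e) = 2 × 10^8 m × 0.75 = 1.5 × 10^8 m ≈ 150 Mm
(b) rₐ = a(1 + e) = 2 × 10^8 m × 1.25 = 2.5 × 10^8 m ≈ 250 Mm

Final answer:
(a) rₚ = 150 Mm
(b) rₐ = 250 Mm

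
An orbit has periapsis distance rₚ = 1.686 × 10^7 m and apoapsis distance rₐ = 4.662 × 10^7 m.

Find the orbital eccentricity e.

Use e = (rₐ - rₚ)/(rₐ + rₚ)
rₚ = 1.686 × 10^7 m
rₐ = 4.662 × 10^7 m
rₐ − rₚ = 2.976 × 10^7 m
rₐ + rₚ = 6.348 × 10^7 m
e = (rₐ − rₚ)/(rₐ + rₚ) = 0.468809

Final answer: e = 0.4688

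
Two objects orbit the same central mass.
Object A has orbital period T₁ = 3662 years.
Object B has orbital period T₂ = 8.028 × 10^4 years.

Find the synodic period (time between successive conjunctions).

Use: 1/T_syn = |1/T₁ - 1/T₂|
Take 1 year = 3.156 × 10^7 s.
T₁ = 3662 years = 1.15573 × 10^11 s
T₂ = 8.028 × 10^4 years = 2.53364 × 10^12 s
1/T₁ = 8.65256 × 10^-12 s⁻¹
1/T₂ = 3.9469 × 10^-13 s⁻¹
|1/T₁ − 1/T₂| = 8.25787 × 10^-12 s⁻¹
T_syn = 1 / |1/T₁ − 1/T₂| = 1.21097 × 10^11 s ≈ 3837 years

Final answer: T_syn = 3837 years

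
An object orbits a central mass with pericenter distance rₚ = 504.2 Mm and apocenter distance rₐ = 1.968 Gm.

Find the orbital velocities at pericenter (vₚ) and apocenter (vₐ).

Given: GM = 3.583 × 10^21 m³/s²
rₚ = 504.2 Mm = 5.042 × 10^8 m
rₐ = 1.968 Gm = 1.968 × 10^9 m
GM = 3.583 × 10^21 m³/s²
a = (rₚ + rₐ)/2 = 1.2361 × 10^9 m
Vis-viva: v² = GM (2/r − 1/a)
vₚ² = 3.583 × 10^21 × (3.96668 × 10^-9 − 8.08996 × 10^-10) = 1.1314 × 10^13 m²/s²
vₚ = 3.36363 × 10^6 m/s ≈ 3364 km/s
vₐ² = 3.583 × 10^21 × (1.01626 × 10^-9 − 8.08996 × 10^-10) = 7.42627 × 10^11 m²/s²
vₐ = 861758 m/s ≈ 861.8 km/s

Final answer: vₚ = 3364 km/s, vₐ = 861.8 km/s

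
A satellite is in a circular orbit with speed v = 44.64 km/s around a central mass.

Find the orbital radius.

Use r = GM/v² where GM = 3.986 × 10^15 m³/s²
v = 44.64 km/s = 44640 m/s
GM = 3.986 × 10^15 m³/s²
v² = 1.99273 × 10^9 m²/s²
r = GM/v² = (3.986 × 10^15) / (1.99273 × 10^9) = 2.00027 × 10^6 m ≈ 2 Mm

Final answer: 2 Mm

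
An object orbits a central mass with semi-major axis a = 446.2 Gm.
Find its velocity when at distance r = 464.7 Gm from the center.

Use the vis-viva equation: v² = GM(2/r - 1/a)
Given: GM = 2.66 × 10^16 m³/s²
a = 446.2 Gm = 4.462 × 10^11 m
r = 464.7 Gm = 4.647 × 10^11 m
GM = 2.66 × 10^16 m³/s²
2/r − 1/a = 4.30385 × 10^-12 − 2.24115 × 10^-12 = 2.0627 × 10^-12 m⁻¹
v² = GM (2/r − 1/a) = 54867.9 m²/s²
v = 234.239 m/s ≈ 234.2 m/s

Final answer: 234.2 m/s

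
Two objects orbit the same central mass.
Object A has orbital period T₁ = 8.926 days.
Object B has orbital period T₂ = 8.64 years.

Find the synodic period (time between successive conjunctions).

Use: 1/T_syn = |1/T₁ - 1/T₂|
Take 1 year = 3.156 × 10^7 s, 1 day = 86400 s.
T₁ = 8.926 days = 771206 s
T₂ = 8.64 years = 2.72678 × 10^8 s
1/T₁ = 1.29667 × 10^-6 s⁻¹
1/T₂ = 3.66732 × 10^-9 s⁻¹
|1/T₁ − 1/T₂| = 1.293 × 10^-6 s⁻¹
T_syn = 1 / |1/T₁ − 1/T₂| = 773394 s ≈ 8.951 days

Final answer: T_syn = 8.951 days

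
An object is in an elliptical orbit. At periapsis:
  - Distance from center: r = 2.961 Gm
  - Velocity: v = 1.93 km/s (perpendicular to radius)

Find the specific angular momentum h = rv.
r = 2.961 Gm = 2.961 × 10^9 m
v = 1.93 km/s = 1930 m/s
h = rv = 2.961 × 10^9 × 1930 = 5.71473 × 10^12 m²/s ≈ 5.715 × 10^12 m²/s

Final answer: h = 5.715 × 10^12 m²/s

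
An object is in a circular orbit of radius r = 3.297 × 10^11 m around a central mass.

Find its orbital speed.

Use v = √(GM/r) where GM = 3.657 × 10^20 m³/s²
r = 3.297 × 10^11 m
GM = 3.657 × 10^20 m³/s²
GM/r = (3.657 × 10^20) / (3.297 × 10^11) = 1.10919 × 10^9 m²/s²
v = √(GM/r) = 33304.5 m/s ≈ 33.3 km/s

Final answer: 33.3 km/s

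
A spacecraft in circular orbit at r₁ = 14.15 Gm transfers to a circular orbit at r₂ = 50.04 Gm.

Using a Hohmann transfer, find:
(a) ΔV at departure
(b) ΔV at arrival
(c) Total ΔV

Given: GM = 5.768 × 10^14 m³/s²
r₁ = 14.15 Gm = 1.415 × 10^10 m
r₂ = 50.04 Gm = 5.004 × 10^10 m
GM = 5.768 × 10^14 m³/s²
Transfer ellipse: a_t = (r₁ + r₂)/2 = 3.2095 × 10^10 m
Circular speed at r₁: v₁ = √(GM/r₁) = 201.899 m/s
Transfer speed at r₁ (periapsis): v₁ₜ = √(GM(2/r₁ − 1/a_t)) = 252.101 m/s
(a) ΔV₁ = v₁ₜ − v₁ = 50.2018 m/s ≈ 50.2 m/s
Circular speed at r₂: v₂ = √(GM/r₂) = 107.363 m/s
Transfer speed at r₂ (apoapsis): v₂ₜ = √(GM(2/r₂ − 1/a_t)) = 71.2875 m/s
(b) ΔV₂ = v₂ − v₂ₜ = 36.0753 m/s ≈ 36.08 m/s
(c) ΔV_total = ΔV₁ + ΔV₂ = 86.2771 m/s ≈ 86.28 m/s

Final answer:
(a) ΔV₁ = 50.2 m/s
(b) ΔV₂ = 36.08 m/s
(c) ΔV_total = 86.28 m/s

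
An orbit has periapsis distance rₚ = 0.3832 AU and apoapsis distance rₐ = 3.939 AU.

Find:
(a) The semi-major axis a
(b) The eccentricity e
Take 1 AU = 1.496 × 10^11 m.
rₚ = 0.3832 AU = 5.73267 × 10^10 m
rₐ = 3.939 AU = 5.89274 × 10^11 m
(a) a = (rₚ + rₐ)/2 = 3.23301 × 10^11 m ≈ 2.161 AU
(b) e = (rₐ − rₚ)/(rₐ + rₚ) = (5.31948 × 10^11) / (6.46601 × 10^11) = 0.822683

Final answer:
(a) a = 2.161 AU
(b) e = 0.8227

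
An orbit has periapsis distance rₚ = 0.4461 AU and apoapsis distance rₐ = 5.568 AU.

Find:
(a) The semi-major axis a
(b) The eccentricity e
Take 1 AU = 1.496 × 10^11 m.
rₚ = 0.4461 AU = 6.67366 × 10^10 m
rₐ = 5.568 AU = 8.32973 × 10^11 m
(a) a = (rₚ + rₐ)/2 = 4.49855 × 10^11 m ≈ 3.007 AU
(b) e = (rₐ − rₚ)/(rₐ + rₚ) = (7.66236 × 10^11) / (8.99709 × 10^11) = 0.851649

Final answer:
(a) a = 3.007 AU
(b) e = 0.8516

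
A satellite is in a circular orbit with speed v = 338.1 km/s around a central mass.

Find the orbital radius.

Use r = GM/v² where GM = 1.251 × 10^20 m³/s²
v = 338.1 km/s = 338100 m/s
GM = 1.251 × 10^20 m³/s²
v² = 1.14312 × 10^11 m²/s²
r = GM/v² = (1.251 × 10^20) / (1.14312 × 10^11) = 1.09438 × 10^9 m ≈ 1.094 Gm

Final answer: 1.094 Gm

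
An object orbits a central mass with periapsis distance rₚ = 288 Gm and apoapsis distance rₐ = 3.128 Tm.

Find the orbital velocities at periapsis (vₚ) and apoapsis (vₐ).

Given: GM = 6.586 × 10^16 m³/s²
rₚ = 288 Gm = 2.88 × 10^11 m
rₐ = 3.128 Tm = 3.128 × 10^12 m
GM = 6.586 × 10^16 m³/s²
a = (rₚ + rₐ)/2 = 1.708 × 10^12 m
Vis-viva: v² = GM (2/r − 1/a)
vₚ² = 6.586 × 10^16 × (6.94444 × 10^-12 − 5.8548 × 10^-13) = 418801 m²/s²
vₚ = 647.149 m/s ≈ 647.1 m/s
vₐ² = 6.586 × 10^16 × (6.39386 × 10^-13 − 5.8548 × 10^-13) = 3550.26 m²/s²
vₐ = 59.584 m/s ≈ 59.58 m/s

Final answer: vₚ = 647.1 m/s, vₐ = 59.58 m/s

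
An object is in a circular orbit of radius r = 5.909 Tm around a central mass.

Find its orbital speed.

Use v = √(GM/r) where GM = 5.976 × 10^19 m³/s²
r = 5.909 Tm = 5.909 × 10^12 m
GM = 5.976 × 10^19 m³/s²
GM/r = (5.976 × 10^19) / (5.909 × 10^12) = 1.01134 × 10^7 m²/s²
v = √(GM/r) = 3180.16 m/s ≈ 3.18 km/s

Final answer: 3.18 km/s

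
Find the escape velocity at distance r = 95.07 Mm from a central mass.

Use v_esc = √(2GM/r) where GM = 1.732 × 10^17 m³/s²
r = 95.07 Mm = 9.507 × 10^7 m
GM = 1.732 × 10^17 m³/s²
2GM/r = 2 × (1.732 × 10^17) / (9.507 × 10^7) = 3.64363 × 10^9 m²/s²
v_esc = √(2GM/r) = 60362.5 m/s ≈ 60.36 km/s

Final answer: 60.36 km/s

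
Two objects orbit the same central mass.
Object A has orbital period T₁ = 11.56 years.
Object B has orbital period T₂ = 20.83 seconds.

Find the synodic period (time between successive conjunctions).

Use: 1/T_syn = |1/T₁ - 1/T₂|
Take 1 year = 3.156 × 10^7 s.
T₁ = 11.56 years = 3.64834 × 10^8 s
T₂ = 20.83 seconds
1/T₁ = 2.74098 × 10^-9 s⁻¹
1/T₂ = 0.0480077 s⁻¹
|1/T₁ − 1/T₂| = 0.0480077 s⁻¹
T_syn = 1 / |1/T₁ − 1/T₂| = 20.83 s ≈ 20.83 seconds

Final answer: T_syn = 20.83 seconds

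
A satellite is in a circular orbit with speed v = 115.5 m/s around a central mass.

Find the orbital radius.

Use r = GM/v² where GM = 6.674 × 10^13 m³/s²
v = 115.5 m/s
GM = 6.674 × 10^13 m³/s²
v² = 13340.2 m²/s²
r = GM/v² = (6.674 × 10^13) / 13340.2 = 5.0029 × 10^9 m ≈ 5.003 Gm

Final answer: 5.003 Gm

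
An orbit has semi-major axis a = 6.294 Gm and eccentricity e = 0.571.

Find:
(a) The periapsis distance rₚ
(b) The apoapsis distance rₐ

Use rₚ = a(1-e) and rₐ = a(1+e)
a = 6.294 Gm = 6.294 × 10^9 m
e = 0.571:  1 − e = 0.429,  1 + e = 1.571
(a) rₚ = a(1 − e) = 6.294 × 10^9 m × 0.429 = 2.70013 × 10^9 m ≈ 2.7 Gm
(b) rₐ = a(1 + e) = 6.294 × 10^9 m × 1.571 = 9.88787 × 10^9 m ≈ 9.888 Gm

Final answer:
(a) rₚ = 2.7 Gm
(b) rₐ = 9.888 Gm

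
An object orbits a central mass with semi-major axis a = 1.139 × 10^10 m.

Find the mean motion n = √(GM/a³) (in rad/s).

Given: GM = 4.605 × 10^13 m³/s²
a = 1.139 × 10^10 m
GM = 4.605 × 10^13 m³/s²
a³ = 1.47765 × 10^30 m³
GM/a³ = (4.605 × 10^13) / (1.47765 × 10^30) = 3.11644 × 10^-17 s⁻²
n = √(GM/a³) = 5.58251 × 10^-9 rad/s ≈ 5.583 × 10^-9 rad/s

Final answer: n = 5.583 × 10^-9 rad/s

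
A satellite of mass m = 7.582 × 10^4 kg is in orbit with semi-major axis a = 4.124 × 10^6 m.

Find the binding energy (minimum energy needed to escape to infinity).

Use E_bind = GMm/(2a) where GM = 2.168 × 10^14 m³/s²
a = 4.124 × 10^6 m
GM = 2.168 × 10^14 m³/s²
m = 7.582 × 10^4 kg
GMm = 2.168 × 10^14 × 75820 = 1.64378 × 10^19 m³·kg/s²
2a = 8.248 × 10^6 m
E_bind = GMm/(2a) = 1.99294 × 10^12 J ≈ 1.993 TJ

Final answer: 1.993 TJ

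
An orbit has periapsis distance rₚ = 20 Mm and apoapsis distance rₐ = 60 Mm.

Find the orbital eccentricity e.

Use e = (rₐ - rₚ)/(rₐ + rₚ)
rₚ = 20 Mm = 2 × 10^7 m
rₐ = 60 Mm = 6 × 10^7 m
rₐ − rₚ = 4 × 10^7 m
rₐ + rₚ = 8 × 10^7 m
e = (rₐ − rₚ)/(rₐ + rₚ) = 0.5

Final answer: e = 0.5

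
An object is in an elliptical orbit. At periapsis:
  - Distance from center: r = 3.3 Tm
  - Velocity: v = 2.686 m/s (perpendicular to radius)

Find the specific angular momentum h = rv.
r = 3.3 Tm = 3.3 × 10^12 m
v = 2.686 m/s
h = rv = 3.3 × 10^12 × 2.686 = 8.8638 × 10^12 m²/s ≈ 8.864 × 10^12 m²/s

Final answer: h = 8.864 × 10^12 m²/s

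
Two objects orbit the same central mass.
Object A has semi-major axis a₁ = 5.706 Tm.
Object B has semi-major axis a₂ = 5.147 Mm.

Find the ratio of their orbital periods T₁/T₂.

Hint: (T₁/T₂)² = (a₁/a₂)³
a₁ = 5.706 Tm = 5.706 × 10^12 m
a₂ = 5.147 Mm = 5.147 × 10^6 m
a₁/a₂ = 1.10861 × 10^6
T₁/T₂ = (a₁/a₂)^(3/2) = (1.10861 × 10^6)^1.5 = 1.16726 × 10^9

Final answer: T₁/T₂ = 1.167 × 10^9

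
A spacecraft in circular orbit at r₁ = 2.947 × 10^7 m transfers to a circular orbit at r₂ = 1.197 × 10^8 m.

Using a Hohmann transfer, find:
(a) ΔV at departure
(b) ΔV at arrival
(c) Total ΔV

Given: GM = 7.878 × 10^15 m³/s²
r₁ = 2.947 × 10^7 m
r₂ = 1.197 × 10^8 m
GM = 7.878 × 10^15 m³/s²
Transfer ellipse: a_t = (r₁ + r₂)/2 = 7.4585 × 10^7 m
Circular speed at r₁: v₁ = √(GM/r₁) = 16350 m/s
Transfer speed at r₁ (periapsis): v₁ₜ = √(GM(2/r₁ − 1/a_t)) = 20712.8 m/s
(a) ΔV₁ = v₁ₜ − v₁ = 4362.81 m/s ≈ 4.363 km/s
Circular speed at r₂: v₂ = √(GM/r₂) = 8112.62 m/s
Transfer speed at r₂ (apoapsis): v₂ₜ = √(GM(2/r₂ − 1/a_t)) = 5099.47 m/s
(b) ΔV₂ = v₂ − v₂ₜ = 3013.14 m/s ≈ 3.013 km/s
(c) ΔV_total = ΔV₁ + ΔV₂ = 7375.96 m/s ≈ 7.376 km/s

Final answer:
(a) ΔV₁ = 4.363 km/s
(b) ΔV₂ = 3.013 km/s
(c) ΔV_total = 7.376 km/s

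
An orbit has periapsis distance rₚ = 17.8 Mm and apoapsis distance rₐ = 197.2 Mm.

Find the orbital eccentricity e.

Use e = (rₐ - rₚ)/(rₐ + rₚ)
rₚ = 17.8 Mm = 1.78 × 10^7 m
rₐ = 197.2 Mm = 1.972 × 10^8 m
rₐ − rₚ = 1.794 × 10^8 m
rₐ + rₚ = 2.15 × 10^8 m
e = (rₐ − rₚ)/(rₐ + rₚ) = 0.834419

Final answer: e = 0.8344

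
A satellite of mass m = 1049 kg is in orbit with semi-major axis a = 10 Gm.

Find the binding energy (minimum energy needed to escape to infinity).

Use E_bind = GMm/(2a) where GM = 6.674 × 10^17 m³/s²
a = 10 Gm = 1 × 10^10 m
GM = 6.674 × 10^17 m³/s²
m = 1049 kg
GMm = 6.674 × 10^17 × 1049 = 7.00103 × 10^20 m³·kg/s²
2a = 2 × 10^10 m
E_bind = GMm/(2a) = 3.50051 × 10^10 J ≈ 35.01 GJ

Final answer: 35.01 GJ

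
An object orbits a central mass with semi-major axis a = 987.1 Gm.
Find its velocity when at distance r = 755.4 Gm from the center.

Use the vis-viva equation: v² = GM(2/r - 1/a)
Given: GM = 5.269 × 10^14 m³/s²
a = 987.1 Gm = 9.871 × 10^11 m
r = 755.4 Gm = 7.554 × 10^11 m
GM = 5.269 × 10^14 m³/s²
2/r − 1/a = 2.6476 × 10^-12 − 1.01307 × 10^-12 = 1.63454 × 10^-12 m⁻¹
v² = GM (2/r − 1/a) = 861.237 m²/s²
v = 29.3468 m/s ≈ 29.35 m/s

Final answer: 29.35 m/s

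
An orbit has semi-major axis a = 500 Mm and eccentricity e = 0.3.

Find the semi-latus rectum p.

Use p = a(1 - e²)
a = 500 Mm = 5 × 10^8 m
e = 0.3,  e² = 0.09,  1 − e² = 0.91
p = a(1 − e²) = 5 × 10^8 m × 0.91 = 4.55 × 10^8 m ≈ 455 Mm

Final answer: p = 455 Mm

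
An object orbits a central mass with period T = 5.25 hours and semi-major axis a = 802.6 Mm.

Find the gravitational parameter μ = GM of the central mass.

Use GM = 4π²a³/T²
T = 5.25 hours = 18900 s
a = 802.6 Mm = 8.026 × 10^8 m
a³ = 5.17008 × 10^26 m³
T² = 3.5721 × 10^8 s²
GM = 4π² × (5.17008 × 10^26) / (3.5721 × 10^8) = 5.71391 × 10^19 m³/s²
GM ≈ 5.714 × 10^19 m³/s²

Final answer: GM = 5.714 × 10^19 m³/s²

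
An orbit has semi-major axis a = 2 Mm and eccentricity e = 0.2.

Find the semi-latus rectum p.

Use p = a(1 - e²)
a = 2 Mm = 2 × 10^6 m
e = 0.2,  e² = 0.04,  1 − e² = 0.96
p = a(1 − e²) = 2 × 10^6 m × 0.96 = 1.92 × 10^6 m ≈ 1.92 Mm

Final answer: p = 1.92 Mm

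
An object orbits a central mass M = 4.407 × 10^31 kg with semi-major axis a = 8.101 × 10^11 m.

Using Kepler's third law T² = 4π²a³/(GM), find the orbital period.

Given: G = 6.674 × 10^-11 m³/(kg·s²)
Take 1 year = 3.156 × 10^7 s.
M = 4.407 × 10^31 kg
GM = G × M = 6.674 × 10^-11 × 4.407 × 10^31 = 2.94123 × 10^21 m³/s²
a = 8.101 × 10^11 m
a³ = 5.31638 × 10^35 m³
T = 2π √(a³/GM) = 2π √((5.31638 × 10^35) / (2.94123 × 10^21)) = 2π × 1.34445 × 10^7 s
T = 8.4474 × 10^7 s ≈ 2.677 years

Final answer: 2.677 years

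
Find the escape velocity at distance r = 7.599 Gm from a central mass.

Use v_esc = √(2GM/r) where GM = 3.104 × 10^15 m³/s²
r = 7.599 Gm = 7.599 × 10^9 m
GM = 3.104 × 10^15 m³/s²
2GM/r = 2 × (3.104 × 10^15) / (7.599 × 10^9) = 816950 m²/s²
v_esc = √(2GM/r) = 903.853 m/s ≈ 903.9 m/s

Final answer: 903.9 m/s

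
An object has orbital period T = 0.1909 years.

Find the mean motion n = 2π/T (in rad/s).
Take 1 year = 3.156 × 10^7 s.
T = 0.1909 years = 6.0248 × 10^6 s
n = 2π / (6.0248 × 10^6 s) = 1.04289 × 10^-6 rad/s ≈ 1.043 × 10^-6 rad/s

Final answer: n = 1.043 × 10^-6 rad/s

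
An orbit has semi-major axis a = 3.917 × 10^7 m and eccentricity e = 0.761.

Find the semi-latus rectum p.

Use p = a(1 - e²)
a = 3.917 × 10^7 m
e = 0.761,  e² = 0.579121,  1 − e² = 0.420879
p = a(1 − e²) = 3.917 × 10^7 m × 0.420879 = 1.64858 × 10^7 m ≈ 1.649 × 10^7 m

Final answer: p = 1.649 × 10^7 m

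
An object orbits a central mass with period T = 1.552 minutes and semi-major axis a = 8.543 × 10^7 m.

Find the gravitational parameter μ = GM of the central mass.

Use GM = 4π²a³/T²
T = 1.552 minutes = 93.12 s
a = 8.543 × 10^7 m
a³ = 6.23492 × 10^23 m³
T² = 8671.33 s²
GM = 4π² × (6.23492 × 10^23) / 8671.33 = 2.83861 × 10^21 m³/s²
GM ≈ 2.839 × 10^21 m³/s²

Final answer: GM = 2.839 × 10^21 m³/s²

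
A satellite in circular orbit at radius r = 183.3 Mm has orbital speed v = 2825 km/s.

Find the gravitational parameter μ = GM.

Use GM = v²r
r = 183.3 Mm = 1.833 × 10^8 m
v = 2825 km/s = 2.825 × 10^6 m/s
v² = 7.98062 × 10^12 m²/s²
GM = v²r = 7.98062 × 10^12 × 1.833 × 10^8 = 1.46285 × 10^21 m³/s²
GM ≈ 1.463 × 10^21 m³/s²

Final answer: GM = 1.463 × 10^21 m³/s²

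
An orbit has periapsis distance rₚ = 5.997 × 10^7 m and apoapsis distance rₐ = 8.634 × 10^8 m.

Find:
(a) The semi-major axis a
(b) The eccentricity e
rₚ = 5.997 × 10^7 m
rₐ = 8.634 × 10^8 m
(a) a = (rₚ + rₐ)/2 = 4.61685 × 10^8 m ≈ 4.617 × 10^8 m
(b) e = (rₐ − rₚ)/(rₐ + rₚ) = (8.0343 × 10^8) / (9.2337 × 10^8) = 0.870106

Final answer:
(a) a = 4.617 × 10^8 m
(b) e = 0.8701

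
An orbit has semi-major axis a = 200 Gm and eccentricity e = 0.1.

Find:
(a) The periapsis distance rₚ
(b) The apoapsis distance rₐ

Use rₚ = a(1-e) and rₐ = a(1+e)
a = 200 Gm = 2 × 10^11 m
e = 0.1:  1 − e = 0.9,  1 + e = 1.1
(a) rₚ = a(1 − e) = 2 × 10^11 m × 0.9 = 1.8 × 10^11 m ≈ 180 Gm
(b) rₐ = a(1 + e) = 2 × 10^11 m × 1.1 = 2.2 × 10^11 m ≈ 220 Gm

Final answer:
(a) rₚ = 180 Gm
(b) rₐ = 220 Gm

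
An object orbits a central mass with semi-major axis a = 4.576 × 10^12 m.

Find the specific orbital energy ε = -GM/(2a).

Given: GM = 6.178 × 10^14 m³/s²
a = 4.576 × 10^12 m
GM = 6.178 × 10^14 m³/s²
2a = 9.152 × 10^12 m
ε = −GM/(2a) = -67.5044 J/kg ≈ -67.5 J/kg

Final answer: -67.5 J/kg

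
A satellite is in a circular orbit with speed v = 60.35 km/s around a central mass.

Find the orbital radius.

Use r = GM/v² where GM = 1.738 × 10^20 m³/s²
v = 60.35 km/s = 60350 m/s
GM = 1.738 × 10^20 m³/s²
v² = 3.64212 × 10^9 m²/s²
r = GM/v² = (1.738 × 10^20) / (3.64212 × 10^9) = 4.77194 × 10^10 m ≈ 4.772 × 10^10 m

Final answer: 4.772 × 10^10 m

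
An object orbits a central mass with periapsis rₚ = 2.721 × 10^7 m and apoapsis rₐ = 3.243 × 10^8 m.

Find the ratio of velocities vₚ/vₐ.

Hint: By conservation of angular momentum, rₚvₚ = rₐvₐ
rₚ = 2.721 × 10^7 m
rₐ = 3.243 × 10^8 m
rₚvₚ = rₐvₐ  ⇒  vₚ/vₐ = rₐ/rₚ
vₚ/vₐ = (3.243 × 10^8) / (2.721 × 10^7) = 11.9184

Final answer: vₚ/vₐ = 11.92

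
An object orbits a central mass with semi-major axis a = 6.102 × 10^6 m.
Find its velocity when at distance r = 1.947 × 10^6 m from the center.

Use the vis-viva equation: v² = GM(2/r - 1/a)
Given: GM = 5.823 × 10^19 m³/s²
a = 6.102 × 10^6 m
r = 1.947 × 10^6 m
GM = 5.823 × 10^19 m³/s²
2/r − 1/a = 1.02722 × 10^-6 − 1.63881 × 10^-7 = 8.63341 × 10^-7 m⁻¹
v² = GM (2/r − 1/a) = 5.02723 × 10^13 m²/s²
v = 7.0903 × 10^6 m/s ≈ 7090 km/s

Final answer: 7090 km/s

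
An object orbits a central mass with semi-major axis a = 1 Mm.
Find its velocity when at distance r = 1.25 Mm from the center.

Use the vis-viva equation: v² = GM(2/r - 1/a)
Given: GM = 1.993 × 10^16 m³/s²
a = 1 Mm = 1 × 10^6 m
r = 1.25 Mm = 1.25 × 10^6 m
GM = 1.993 × 10^16 m³/s²
2/r − 1/a = 1.6 × 10^-6 − 1 × 10^-6 = 6 × 10^-7 m⁻¹
v² = GM (2/r − 1/a) = 1.1958 × 10^10 m²/s²
v = 109353 m/s ≈ 109.4 km/s

Final answer: 109.4 km/s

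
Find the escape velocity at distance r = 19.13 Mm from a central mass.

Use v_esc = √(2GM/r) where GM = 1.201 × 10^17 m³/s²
r = 19.13 Mm = 1.913 × 10^7 m
GM = 1.201 × 10^17 m³/s²
2GM/r = 2 × (1.201 × 10^17) / (1.913 × 10^7) = 1.25562 × 10^10 m²/s²
v_esc = √(2GM/r) = 112054 m/s ≈ 112.1 km/s

Final answer: 112.1 km/s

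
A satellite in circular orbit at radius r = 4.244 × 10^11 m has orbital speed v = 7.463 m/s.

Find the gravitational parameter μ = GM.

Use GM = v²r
r = 4.244 × 10^11 m
v = 7.463 m/s
v² = 55.6964 m²/s²
GM = v²r = 55.6964 × 4.244 × 10^11 = 2.36375 × 10^13 m³/s²
GM ≈ 2.364 × 10^13 m³/s²

Final answer: GM = 2.364 × 10^13 m³/s²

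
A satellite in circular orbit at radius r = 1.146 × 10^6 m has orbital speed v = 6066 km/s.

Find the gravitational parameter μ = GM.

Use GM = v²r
r = 1.146 × 10^6 m
v = 6066 km/s = 6.066 × 10^6 m/s
v² = 3.67964 × 10^13 m²/s²
GM = v²r = 3.67964 × 10^13 × 1.146 × 10^6 = 4.21686 × 10^19 m³/s²
GM ≈ 4.217 × 10^19 m³/s²

Final answer: GM = 4.217 × 10^19 m³/s²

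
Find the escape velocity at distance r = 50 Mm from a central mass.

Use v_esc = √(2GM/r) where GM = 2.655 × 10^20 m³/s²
r = 50 Mm = 5 × 10^7 m
GM = 2.655 × 10^20 m³/s²
2GM/r = 2 × (2.655 × 10^20) / (5 × 10^7) = 1.062 × 10^13 m²/s²
v_esc = √(2GM/r) = 3.25883 × 10^6 m/s ≈ 3259 km/s

Final answer: 3259 km/s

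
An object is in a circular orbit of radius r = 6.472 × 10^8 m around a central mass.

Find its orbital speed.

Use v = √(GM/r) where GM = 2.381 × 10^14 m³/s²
r = 6.472 × 10^8 m
GM = 2.381 × 10^14 m³/s²
GM/r = (2.381 × 10^14) / (6.472 × 10^8) = 367892 m²/s²
v = √(GM/r) = 606.541 m/s ≈ 606.5 m/s

Final answer: 606.5 m/s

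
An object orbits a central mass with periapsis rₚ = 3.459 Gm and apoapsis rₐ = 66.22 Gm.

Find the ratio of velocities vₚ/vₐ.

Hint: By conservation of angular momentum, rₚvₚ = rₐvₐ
rₚ = 3.459 Gm = 3.459 × 10^9 m
rₐ = 66.22 Gm = 6.622 × 10^10 m
rₚvₚ = rₐvₐ  ⇒  vₚ/vₐ = rₐ/rₚ
vₚ/vₐ = (6.622 × 10^10) / (3.459 × 10^9) = 19.1443

Final answer: vₚ/vₐ = 19.14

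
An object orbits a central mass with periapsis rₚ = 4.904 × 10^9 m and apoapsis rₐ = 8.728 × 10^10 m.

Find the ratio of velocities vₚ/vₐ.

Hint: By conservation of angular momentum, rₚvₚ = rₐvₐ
rₚ = 4.904 × 10^9 m
rₐ = 8.728 × 10^10 m
rₚvₚ = rₐvₐ  ⇒  vₚ/vₐ = rₐ/rₚ
vₚ/vₐ = (8.728 × 10^10) / (4.904 × 10^9) = 17.7977

Final answer: vₚ/vₐ = 17.8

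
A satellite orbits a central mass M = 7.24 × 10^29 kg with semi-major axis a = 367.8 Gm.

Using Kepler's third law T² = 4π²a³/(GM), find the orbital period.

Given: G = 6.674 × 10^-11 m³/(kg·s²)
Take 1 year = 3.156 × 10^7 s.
M = 7.24 × 10^29 kg
GM = G × M = 6.674 × 10^-11 × 7.24 × 10^29 = 4.83198 × 10^19 m³/s²
a = 367.8 Gm = 3.678 × 10^11 m
a³ = 4.97548 × 10^34 m³
T = 2π √(a³/GM) = 2π √((4.97548 × 10^34) / (4.83198 × 10^19)) = 2π × 3.20889 × 10^7 s
T = 2.01621 × 10^8 s ≈ 6.388 years

Final answer: 6.388 years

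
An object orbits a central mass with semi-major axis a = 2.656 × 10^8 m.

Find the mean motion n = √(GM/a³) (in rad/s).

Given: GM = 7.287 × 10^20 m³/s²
a = 2.656 × 10^8 m
GM = 7.287 × 10^20 m³/s²
a³ = 1.87363 × 10^25 m³
GM/a³ = (7.287 × 10^20) / (1.87363 × 10^25) = 3.88924 × 10^-5 s⁻²
n = √(GM/a³) = 0.00623638 rad/s ≈ 0.006236 rad/s

Final answer: n = 0.006236 rad/s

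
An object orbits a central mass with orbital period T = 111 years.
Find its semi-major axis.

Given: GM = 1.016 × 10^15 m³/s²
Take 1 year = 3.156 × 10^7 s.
T = 111 years = 3.50316 × 10^9 s
GM = 1.016 × 10^15 m³/s²
Kepler's third law: a³ = GM T² / (4π²)
T² = 1.22721 × 10^19 s²
a³ = (1.016 × 10^15) × (1.22721 × 10^19) / (4π²) = 3.1583 × 10^32 m³
a = (a³)^(1/3) = 6.81007 × 10^10 m ≈ 68.1 Gm

Final answer: 68.1 Gm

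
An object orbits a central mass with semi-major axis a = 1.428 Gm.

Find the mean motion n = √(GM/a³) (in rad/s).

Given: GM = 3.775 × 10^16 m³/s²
a = 1.428 Gm = 1.428 × 10^9 m
GM = 3.775 × 10^16 m³/s²
a³ = 2.91195 × 10^27 m³
GM/a³ = (3.775 × 10^16) / (2.91195 × 10^27) = 1.29638 × 10^-11 s⁻²
n = √(GM/a³) = 3.60053 × 10^-6 rad/s ≈ 3.601 × 10^-6 rad/s

Final answer: n = 3.601 × 10^-6 rad/s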